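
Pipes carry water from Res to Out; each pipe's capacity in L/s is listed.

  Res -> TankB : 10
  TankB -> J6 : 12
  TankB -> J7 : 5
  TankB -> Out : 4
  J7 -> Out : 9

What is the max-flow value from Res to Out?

Augment Res→TankB→Out: bottleneck 4, flow now 4.
Augment Res→TankB→J7→Out: bottleneck 5, flow now 9.
No augmenting path remains; maximum flow = 9.
In the residual graph, reachable from Res: {Res, TankB, J6}.
Min-cut edges: TankB→J7 (5), TankB→Out (4); capacity 5 + 4 = 9.
This cut is saturated, so no flow can exceed 9.

9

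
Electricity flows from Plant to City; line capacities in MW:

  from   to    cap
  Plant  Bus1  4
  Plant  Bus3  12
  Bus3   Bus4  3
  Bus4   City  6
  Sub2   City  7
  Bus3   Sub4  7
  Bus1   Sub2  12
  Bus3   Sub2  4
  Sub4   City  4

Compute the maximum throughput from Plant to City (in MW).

Augment Plant→Bus1→Sub2→City: bottleneck 4, flow now 4.
Augment Plant→Bus3→Sub4→City: bottleneck 4, flow now 8.
Augment Plant→Bus3→Bus4→City: bottleneck 3, flow now 11.
Augment Plant→Bus3→Sub2→City: bottleneck 3, flow now 14.
No augmenting path remains; maximum flow = 14.
In the residual graph, reachable from Plant: {Plant, Bus1, Bus3, Sub4, Sub2}.
Min-cut edges: Bus3→Bus4 (3), Sub4→City (4), Sub2→City (7); capacity 3 + 4 + 7 = 14.
This cut is saturated, so no flow can exceed 14.

14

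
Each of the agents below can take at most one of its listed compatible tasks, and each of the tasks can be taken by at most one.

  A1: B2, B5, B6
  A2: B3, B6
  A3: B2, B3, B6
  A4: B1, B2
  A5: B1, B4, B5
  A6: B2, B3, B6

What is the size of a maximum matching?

6

Unit-capacity flow: source→left, listed edges, right→sink; max matching = max flow.
Augmenting path A1→B2 (+1); matched 1.
Augmenting path A2→B3 (+1); matched 2.
Augmenting path A3→B6 (+1); matched 3.
Augmenting path A4→B1 (+1); matched 4.
Augmenting path A5→B4 (+1); matched 5.
Augmenting path A6→B2→A1→B5 (+1); matched 6.
No augmenting path remains; maximum matching = 6.
König certificate: {A1, A2, A3, A4, A5, A6} is a vertex cover of size 6 (every listed pair touches it), so no matching can be larger.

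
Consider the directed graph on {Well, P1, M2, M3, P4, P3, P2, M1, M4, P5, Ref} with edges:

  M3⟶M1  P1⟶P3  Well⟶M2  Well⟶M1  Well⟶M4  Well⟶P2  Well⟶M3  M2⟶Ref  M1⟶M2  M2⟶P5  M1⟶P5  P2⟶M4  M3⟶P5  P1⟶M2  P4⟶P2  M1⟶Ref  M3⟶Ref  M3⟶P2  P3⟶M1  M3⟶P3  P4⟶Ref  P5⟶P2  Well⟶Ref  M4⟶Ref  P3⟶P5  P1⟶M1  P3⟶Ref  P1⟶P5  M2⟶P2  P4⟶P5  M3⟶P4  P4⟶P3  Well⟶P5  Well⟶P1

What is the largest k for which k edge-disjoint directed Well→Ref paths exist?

Assign every edge capacity 1; by Menger, the answer equals the max flow.
Path Well→Ref (+1); total 1.
Path Well→M2→Ref (+1); total 2.
Path Well→M3→Ref (+1); total 3.
Path Well→M1→Ref (+1); total 4.
Path Well→M4→Ref (+1); total 5.
Path Well→P1→P3→Ref (+1); total 6.
No residual Well→Ref path; max flow = 6.
Certifying cut of size 6: {M4→Ref, Well→M1, Well→M2, Well→M3, Well→P1, Well→Ref}.

6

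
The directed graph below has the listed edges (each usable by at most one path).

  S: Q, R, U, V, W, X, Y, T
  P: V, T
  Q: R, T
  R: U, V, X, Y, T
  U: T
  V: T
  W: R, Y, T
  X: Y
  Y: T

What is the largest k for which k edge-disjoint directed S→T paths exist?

7

Assign every edge capacity 1; by Menger, the answer equals the max flow.
Path S→T (+1); total 1.
Path S→Q→T (+1); total 2.
Path S→R→T (+1); total 3.
Path S→U→T (+1); total 4.
Path S→V→T (+1); total 5.
Path S→W→T (+1); total 6.
Path S→Y→T (+1); total 7.
No residual S→T path; max flow = 7.
Certifying cut of size 7: {S→Q, S→R, S→T, S→U, S→V, S→W, Y→T}.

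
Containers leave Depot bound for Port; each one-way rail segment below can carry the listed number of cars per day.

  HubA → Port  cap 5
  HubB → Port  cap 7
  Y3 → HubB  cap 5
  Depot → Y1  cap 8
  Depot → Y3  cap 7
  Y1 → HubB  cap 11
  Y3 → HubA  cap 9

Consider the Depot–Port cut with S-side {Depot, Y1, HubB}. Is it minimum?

No — its capacity is 14, but the minimum cut has capacity 12.

Given cut capacity: 7 + 7 = 14.
Augment Depot→Y3→HubB→Port: bottleneck 5, flow now 5.
Augment Depot→Y3→HubA→Port: bottleneck 2, flow now 7.
Augment Depot→Y1→HubB→Port: bottleneck 2, flow now 9.
Augment Depot→Y1→HubB→Y3→HubA→Port: bottleneck 3, flow now 12. (uses reverse residual edge)
No augmenting path remains; maximum flow = 12.
In the residual graph, reachable from Depot: {Depot, Y3, Y1, HubB, HubA}.
Min-cut edges: HubB→Port (7), HubA→Port (5); capacity 7 + 5 = 12.
Cut capacity 14 exceeds the max flow 12, so it is not minimum.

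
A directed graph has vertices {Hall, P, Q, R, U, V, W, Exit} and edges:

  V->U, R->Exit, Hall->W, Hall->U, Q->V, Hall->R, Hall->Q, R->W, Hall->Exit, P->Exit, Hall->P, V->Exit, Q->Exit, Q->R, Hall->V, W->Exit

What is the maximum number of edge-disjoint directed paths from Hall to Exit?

Assign every edge capacity 1; by Menger, the answer equals the max flow.
Path Hall→Exit (+1); total 1.
Path Hall→P→Exit (+1); total 2.
Path Hall→Q→Exit (+1); total 3.
Path Hall→R→Exit (+1); total 4.
Path Hall→V→Exit (+1); total 5.
Path Hall→W→Exit (+1); total 6.
No residual Hall→Exit path; max flow = 6.
Certifying cut of size 6: {Hall→Exit, Hall→P, Hall→Q, Hall→R, Hall→V, Hall→W}.

6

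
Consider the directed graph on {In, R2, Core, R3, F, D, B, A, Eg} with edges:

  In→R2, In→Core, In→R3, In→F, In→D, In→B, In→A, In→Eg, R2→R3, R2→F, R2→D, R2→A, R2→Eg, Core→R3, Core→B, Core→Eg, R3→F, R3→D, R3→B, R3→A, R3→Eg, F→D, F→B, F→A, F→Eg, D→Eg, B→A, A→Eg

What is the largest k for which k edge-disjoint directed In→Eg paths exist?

Assign every edge capacity 1; by Menger, the answer equals the max flow.
Path In→Eg (+1); total 1.
Path In→R2→Eg (+1); total 2.
Path In→Core→Eg (+1); total 3.
Path In→R3→Eg (+1); total 4.
Path In→F→Eg (+1); total 5.
Path In→D→Eg (+1); total 6.
Path In→A→Eg (+1); total 7.
No residual In→Eg path; max flow = 7.
Certifying cut of size 7: {A→Eg, In→Core, In→D, In→Eg, In→F, In→R2, In→R3}.

7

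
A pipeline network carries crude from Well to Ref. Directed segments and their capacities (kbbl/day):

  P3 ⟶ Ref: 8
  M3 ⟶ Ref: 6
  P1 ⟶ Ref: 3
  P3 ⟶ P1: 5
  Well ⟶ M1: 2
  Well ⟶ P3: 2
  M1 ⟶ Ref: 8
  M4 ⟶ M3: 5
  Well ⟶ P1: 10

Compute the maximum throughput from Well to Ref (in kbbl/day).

7

Augment Well→P3→Ref: bottleneck 2, flow now 2.
Augment Well→P1→Ref: bottleneck 3, flow now 5.
Augment Well→M1→Ref: bottleneck 2, flow now 7.
No augmenting path remains; maximum flow = 7.
In the residual graph, reachable from Well: {Well, P1}.
Min-cut edges: Well→P3 (2), Well→M1 (2), P1→Ref (3); capacity 2 + 2 + 3 = 7.
This cut is saturated, so no flow can exceed 7.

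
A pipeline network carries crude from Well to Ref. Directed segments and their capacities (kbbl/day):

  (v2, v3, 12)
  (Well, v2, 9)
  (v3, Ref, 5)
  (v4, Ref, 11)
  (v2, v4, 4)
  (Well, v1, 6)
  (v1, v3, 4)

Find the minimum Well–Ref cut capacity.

Augment Well→v1→v3→Ref: bottleneck 4, flow now 4.
Augment Well→v2→v3→Ref: bottleneck 1, flow now 5.
Augment Well→v2→v4→Ref: bottleneck 4, flow now 9.
No augmenting path remains; maximum flow = 9.
By max-flow min-cut, the minimum cut capacity equals the max flow.
In the residual graph, reachable from Well: {Well, v1, v2, v3}.
Min-cut edges: v2→v4 (4), v3→Ref (5); capacity 4 + 5 = 9.

9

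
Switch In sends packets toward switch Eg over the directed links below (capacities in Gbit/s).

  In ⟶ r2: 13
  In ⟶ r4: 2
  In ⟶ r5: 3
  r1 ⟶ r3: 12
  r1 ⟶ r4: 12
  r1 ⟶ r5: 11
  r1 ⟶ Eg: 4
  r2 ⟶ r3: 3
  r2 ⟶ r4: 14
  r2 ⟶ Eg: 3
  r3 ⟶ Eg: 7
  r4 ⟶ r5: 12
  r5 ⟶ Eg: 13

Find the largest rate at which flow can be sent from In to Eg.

Augment In→r2→Eg: bottleneck 3, flow now 3.
Augment In→r5→Eg: bottleneck 3, flow now 6.
Augment In→r2→r3→Eg: bottleneck 3, flow now 9.
Augment In→r4→r5→Eg: bottleneck 2, flow now 11.
Augment In→r2→r4→r5→Eg: bottleneck 7, flow now 18.
No augmenting path remains; maximum flow = 18.
In the residual graph, reachable from In: {In}.
Min-cut edges: In→r2 (13), In→r4 (2), In→r5 (3); capacity 13 + 2 + 3 = 18.
This cut is saturated, so no flow can exceed 18.

18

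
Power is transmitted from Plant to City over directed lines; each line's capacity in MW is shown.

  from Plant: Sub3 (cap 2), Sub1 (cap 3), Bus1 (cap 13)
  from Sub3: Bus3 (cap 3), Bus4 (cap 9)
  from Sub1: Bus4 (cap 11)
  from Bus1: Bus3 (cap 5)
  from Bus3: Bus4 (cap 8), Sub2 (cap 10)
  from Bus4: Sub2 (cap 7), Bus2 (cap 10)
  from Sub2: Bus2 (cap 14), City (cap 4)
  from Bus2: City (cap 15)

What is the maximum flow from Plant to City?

Augment Plant→Sub3→Bus3→Sub2→City: bottleneck 2, flow now 2.
Augment Plant→Sub1→Bus4→Sub2→City: bottleneck 2, flow now 4.
Augment Plant→Sub1→Bus4→Bus2→City: bottleneck 1, flow now 5.
Augment Plant→Bus1→Bus3→Bus4→Bus2→City: bottleneck 5, flow now 10.
No augmenting path remains; maximum flow = 10.
In the residual graph, reachable from Plant: {Plant, Bus1}.
Min-cut edges: Plant→Sub3 (2), Plant→Sub1 (3), Bus1→Bus3 (5); capacity 2 + 3 + 5 = 10.
This cut is saturated, so no flow can exceed 10.

10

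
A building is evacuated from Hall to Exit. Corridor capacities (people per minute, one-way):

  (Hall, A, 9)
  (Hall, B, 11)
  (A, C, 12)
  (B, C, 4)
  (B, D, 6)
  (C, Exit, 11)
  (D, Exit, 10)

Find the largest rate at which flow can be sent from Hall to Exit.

17

Augment Hall→A→C→Exit: bottleneck 9, flow now 9.
Augment Hall→B→C→Exit: bottleneck 2, flow now 11.
Augment Hall→B→D→Exit: bottleneck 6, flow now 17.
No augmenting path remains; maximum flow = 17.
In the residual graph, reachable from Hall: {Hall, A, B, C}.
Min-cut edges: B→D (6), C→Exit (11); capacity 6 + 11 = 17.
This cut is saturated, so no flow can exceed 17.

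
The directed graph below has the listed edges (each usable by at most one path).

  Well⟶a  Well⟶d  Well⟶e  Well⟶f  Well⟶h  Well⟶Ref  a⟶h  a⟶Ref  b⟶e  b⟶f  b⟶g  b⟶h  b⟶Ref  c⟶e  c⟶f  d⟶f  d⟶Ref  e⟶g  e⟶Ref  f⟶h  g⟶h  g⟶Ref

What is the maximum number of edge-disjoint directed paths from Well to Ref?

Assign every edge capacity 1; by Menger, the answer equals the max flow.
Path Well→Ref (+1); total 1.
Path Well→a→Ref (+1); total 2.
Path Well→d→Ref (+1); total 3.
Path Well→e→Ref (+1); total 4.
No residual Well→Ref path; max flow = 4.
Certifying cut of size 4: {Well→Ref, Well→a, Well→d, Well→e}.

4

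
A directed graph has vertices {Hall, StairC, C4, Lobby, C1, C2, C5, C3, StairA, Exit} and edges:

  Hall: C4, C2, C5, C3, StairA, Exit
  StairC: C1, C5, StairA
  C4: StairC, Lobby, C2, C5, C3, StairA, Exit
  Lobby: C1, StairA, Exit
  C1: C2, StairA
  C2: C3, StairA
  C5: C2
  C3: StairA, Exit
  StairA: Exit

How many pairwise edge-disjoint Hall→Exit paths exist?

Assign every edge capacity 1; by Menger, the answer equals the max flow.
Path Hall→Exit (+1); total 1.
Path Hall→C4→Exit (+1); total 2.
Path Hall→C3→Exit (+1); total 3.
Path Hall→StairA→Exit (+1); total 4.
No residual Hall→Exit path; max flow = 4.
Certifying cut of size 4: {C3→Exit, Hall→C4, Hall→Exit, StairA→Exit}.

4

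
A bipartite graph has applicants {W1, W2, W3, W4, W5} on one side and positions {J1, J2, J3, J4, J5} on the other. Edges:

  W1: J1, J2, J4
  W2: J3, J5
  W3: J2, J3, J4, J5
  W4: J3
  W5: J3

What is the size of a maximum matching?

4

Unit-capacity flow: source→left, listed edges, right→sink; max matching = max flow.
Augmenting path W1→J1 (+1); matched 1.
Augmenting path W2→J3 (+1); matched 2.
Augmenting path W3→J2 (+1); matched 3.
Augmenting path W4→J3→W2→J5 (+1); matched 4.
No augmenting path remains; maximum matching = 4.
König certificate: {W1, W2, W3, J3} is a vertex cover of size 4 (every listed pair touches it), so no matching can be larger.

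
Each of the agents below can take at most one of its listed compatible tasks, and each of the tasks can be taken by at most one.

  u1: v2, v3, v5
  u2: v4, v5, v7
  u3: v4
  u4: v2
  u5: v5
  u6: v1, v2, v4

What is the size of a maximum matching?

Unit-capacity flow: source→left, listed edges, right→sink; max matching = max flow.
Augmenting path u1→v2 (+1); matched 1.
Augmenting path u2→v4 (+1); matched 2.
Augmenting path u5→v5 (+1); matched 3.
Augmenting path u6→v1 (+1); matched 4.
Augmenting path u3→v4→u2→v7 (+1); matched 5.
Augmenting path u4→v2→u1→v3 (+1); matched 6.
No augmenting path remains; maximum matching = 6.
König certificate: {u1, u2, u3, u4, u5, u6} is a vertex cover of size 6 (every listed pair touches it), so no matching can be larger.

6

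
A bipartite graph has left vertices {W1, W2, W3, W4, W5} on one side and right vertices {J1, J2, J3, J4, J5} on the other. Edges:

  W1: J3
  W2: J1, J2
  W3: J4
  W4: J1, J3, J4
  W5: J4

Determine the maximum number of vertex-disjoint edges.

4

Unit-capacity flow: source→left, listed edges, right→sink; max matching = max flow.
Augmenting path W1→J3 (+1); matched 1.
Augmenting path W2→J1 (+1); matched 2.
Augmenting path W3→J4 (+1); matched 3.
Augmenting path W4→J1→W2→J2 (+1); matched 4.
No augmenting path remains; maximum matching = 4.
König certificate: {W1, W2, W4, J4} is a vertex cover of size 4 (every listed pair touches it), so no matching can be larger.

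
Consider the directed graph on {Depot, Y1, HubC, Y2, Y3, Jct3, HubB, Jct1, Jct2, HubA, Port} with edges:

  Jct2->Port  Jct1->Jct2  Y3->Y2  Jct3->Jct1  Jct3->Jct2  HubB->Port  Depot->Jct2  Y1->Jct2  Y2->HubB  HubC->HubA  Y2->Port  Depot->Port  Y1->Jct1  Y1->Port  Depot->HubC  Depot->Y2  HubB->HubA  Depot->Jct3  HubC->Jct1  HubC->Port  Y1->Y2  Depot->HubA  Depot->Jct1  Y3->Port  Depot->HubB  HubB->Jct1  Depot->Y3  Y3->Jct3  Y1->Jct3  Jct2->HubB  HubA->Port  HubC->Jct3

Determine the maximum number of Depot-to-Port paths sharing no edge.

7

Assign every edge capacity 1; by Menger, the answer equals the max flow.
Path Depot→Port (+1); total 1.
Path Depot→HubC→Port (+1); total 2.
Path Depot→Y2→Port (+1); total 3.
Path Depot→Y3→Port (+1); total 4.
Path Depot→HubB→Port (+1); total 5.
Path Depot→Jct2→Port (+1); total 6.
Path Depot→HubA→Port (+1); total 7.
No residual Depot→Port path; max flow = 7.
Certifying cut of size 7: {Depot→HubC, Depot→Port, Depot→Y2, Depot→Y3, HubA→Port, HubB→Port, Jct2→Port}.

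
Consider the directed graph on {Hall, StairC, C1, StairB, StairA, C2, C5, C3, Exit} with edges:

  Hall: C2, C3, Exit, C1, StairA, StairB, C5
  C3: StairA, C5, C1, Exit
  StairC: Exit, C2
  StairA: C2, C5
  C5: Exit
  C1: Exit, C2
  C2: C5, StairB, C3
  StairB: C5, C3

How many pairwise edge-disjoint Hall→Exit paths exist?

4

Assign every edge capacity 1; by Menger, the answer equals the max flow.
Path Hall→Exit (+1); total 1.
Path Hall→C1→Exit (+1); total 2.
Path Hall→C5→Exit (+1); total 3.
Path Hall→C3→Exit (+1); total 4.
No residual Hall→Exit path; max flow = 4.
Certifying cut of size 4: {C1→Exit, C3→Exit, C5→Exit, Hall→Exit}.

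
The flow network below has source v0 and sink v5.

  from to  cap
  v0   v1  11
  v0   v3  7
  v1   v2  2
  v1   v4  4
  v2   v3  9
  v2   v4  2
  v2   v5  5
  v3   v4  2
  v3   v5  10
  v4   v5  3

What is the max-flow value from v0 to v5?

12

Augment v0→v3→v5: bottleneck 7, flow now 7.
Augment v0→v1→v2→v5: bottleneck 2, flow now 9.
Augment v0→v1→v4→v5: bottleneck 3, flow now 12.
No augmenting path remains; maximum flow = 12.
In the residual graph, reachable from v0: {v0, v1, v4}.
Min-cut edges: v0→v3 (7), v1→v2 (2), v4→v5 (3); capacity 7 + 2 + 3 = 12.
This cut is saturated, so no flow can exceed 12.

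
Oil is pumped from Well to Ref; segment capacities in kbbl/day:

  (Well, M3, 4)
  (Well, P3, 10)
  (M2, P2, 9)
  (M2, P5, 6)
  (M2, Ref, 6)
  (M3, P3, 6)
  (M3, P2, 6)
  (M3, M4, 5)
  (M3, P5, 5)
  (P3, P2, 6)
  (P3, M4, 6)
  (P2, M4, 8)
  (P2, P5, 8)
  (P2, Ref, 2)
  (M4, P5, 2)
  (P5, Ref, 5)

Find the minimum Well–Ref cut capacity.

7

Augment Well→M3→P2→Ref: bottleneck 2, flow now 2.
Augment Well→M3→P5→Ref: bottleneck 2, flow now 4.
Augment Well→P3→P2→P5→Ref: bottleneck 3, flow now 7.
No augmenting path remains; maximum flow = 7.
By max-flow min-cut, the minimum cut capacity equals the max flow.
In the residual graph, reachable from Well: {Well, M3, P3, P2, M4, P5}.
Min-cut edges: P2→Ref (2), P5→Ref (5); capacity 2 + 5 = 7.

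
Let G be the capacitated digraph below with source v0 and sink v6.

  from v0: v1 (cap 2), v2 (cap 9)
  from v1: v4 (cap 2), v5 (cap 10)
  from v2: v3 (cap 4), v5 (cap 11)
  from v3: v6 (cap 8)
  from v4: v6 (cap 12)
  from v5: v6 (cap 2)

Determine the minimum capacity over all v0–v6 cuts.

8

Augment v0→v1→v4→v6: bottleneck 2, flow now 2.
Augment v0→v2→v3→v6: bottleneck 4, flow now 6.
Augment v0→v2→v5→v6: bottleneck 2, flow now 8.
No augmenting path remains; maximum flow = 8.
By max-flow min-cut, the minimum cut capacity equals the max flow.
In the residual graph, reachable from v0: {v0, v2, v5}.
Min-cut edges: v0→v1 (2), v2→v3 (4), v5→v6 (2); capacity 2 + 4 + 2 = 8.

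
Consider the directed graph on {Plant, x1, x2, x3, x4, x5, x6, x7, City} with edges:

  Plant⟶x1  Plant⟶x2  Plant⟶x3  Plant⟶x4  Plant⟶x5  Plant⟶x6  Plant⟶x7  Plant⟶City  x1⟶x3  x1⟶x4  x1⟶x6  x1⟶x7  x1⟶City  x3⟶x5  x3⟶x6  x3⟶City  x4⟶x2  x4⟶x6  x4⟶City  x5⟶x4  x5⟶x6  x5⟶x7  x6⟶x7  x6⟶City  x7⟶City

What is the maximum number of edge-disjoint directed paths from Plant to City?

6

Assign every edge capacity 1; by Menger, the answer equals the max flow.
Path Plant→City (+1); total 1.
Path Plant→x1→City (+1); total 2.
Path Plant→x3→City (+1); total 3.
Path Plant→x4→City (+1); total 4.
Path Plant→x6→City (+1); total 5.
Path Plant→x7→City (+1); total 6.
No residual Plant→City path; max flow = 6.
Certifying cut of size 6: {Plant→City, Plant→x1, Plant→x3, x4→City, x6→City, x7→City}.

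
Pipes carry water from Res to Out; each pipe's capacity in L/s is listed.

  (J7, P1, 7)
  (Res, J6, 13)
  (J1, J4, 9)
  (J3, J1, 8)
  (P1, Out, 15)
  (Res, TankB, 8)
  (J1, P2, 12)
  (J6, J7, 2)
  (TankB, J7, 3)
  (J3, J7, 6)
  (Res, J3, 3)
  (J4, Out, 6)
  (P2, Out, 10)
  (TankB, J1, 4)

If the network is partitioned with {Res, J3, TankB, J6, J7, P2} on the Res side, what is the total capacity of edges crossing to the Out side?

29

Edges leaving {Res, J3, TankB, J6, J7, P2}: J3→J1 (8), TankB→J1 (4), J7→P1 (7), P2→Out (10).
Cut capacity = 8 + 4 + 7 + 10 = 29.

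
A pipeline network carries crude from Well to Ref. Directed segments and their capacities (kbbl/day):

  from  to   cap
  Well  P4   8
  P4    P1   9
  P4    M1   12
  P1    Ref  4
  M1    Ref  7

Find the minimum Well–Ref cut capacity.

8

Augment Well→P4→P1→Ref: bottleneck 4, flow now 4.
Augment Well→P4→M1→Ref: bottleneck 4, flow now 8.
No augmenting path remains; maximum flow = 8.
By max-flow min-cut, the minimum cut capacity equals the max flow.
In the residual graph, reachable from Well: {Well}.
Min-cut edges: Well→P4 (8); capacity 8 = 8.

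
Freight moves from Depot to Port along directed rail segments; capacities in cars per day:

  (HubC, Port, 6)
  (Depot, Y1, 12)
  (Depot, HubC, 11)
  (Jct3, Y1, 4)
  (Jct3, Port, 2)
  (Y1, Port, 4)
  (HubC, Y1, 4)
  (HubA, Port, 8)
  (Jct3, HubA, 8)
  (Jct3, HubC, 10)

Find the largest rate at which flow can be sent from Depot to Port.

Augment Depot→HubC→Port: bottleneck 6, flow now 6.
Augment Depot→Y1→Port: bottleneck 4, flow now 10.
No augmenting path remains; maximum flow = 10.
In the residual graph, reachable from Depot: {Depot, HubC, Y1}.
Min-cut edges: HubC→Port (6), Y1→Port (4); capacity 6 + 4 = 10.
This cut is saturated, so no flow can exceed 10.

10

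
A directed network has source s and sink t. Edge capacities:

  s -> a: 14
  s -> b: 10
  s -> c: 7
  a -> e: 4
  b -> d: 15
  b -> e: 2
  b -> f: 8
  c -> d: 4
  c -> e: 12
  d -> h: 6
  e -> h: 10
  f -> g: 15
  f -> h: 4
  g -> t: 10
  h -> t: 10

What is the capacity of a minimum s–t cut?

18

Augment s→a→e→h→t: bottleneck 4, flow now 4.
Augment s→b→d→h→t: bottleneck 6, flow now 10.
Augment s→b→f→g→t: bottleneck 4, flow now 14.
Augment s→c→d→b→f→g→t: bottleneck 4, flow now 18. (uses reverse residual edge)
No augmenting path remains; maximum flow = 18.
By max-flow min-cut, the minimum cut capacity equals the max flow.
In the residual graph, reachable from s: {s, a, b, c, d, e, h}.
Min-cut edges: b→f (8), h→t (10); capacity 8 + 10 = 18.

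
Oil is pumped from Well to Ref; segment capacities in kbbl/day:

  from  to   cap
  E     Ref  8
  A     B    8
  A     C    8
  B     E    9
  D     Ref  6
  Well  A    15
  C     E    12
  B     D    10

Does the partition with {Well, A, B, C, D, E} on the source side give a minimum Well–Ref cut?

Yes — it is a minimum cut (capacity 14).

Given cut capacity: 6 + 8 = 14.
Augment Well→A→B→D→Ref: bottleneck 6, flow now 6.
Augment Well→A→B→E→Ref: bottleneck 2, flow now 8.
Augment Well→A→C→E→Ref: bottleneck 6, flow now 14.
No augmenting path remains; maximum flow = 14.
Cut capacity 14 equals the max flow, so it is a minimum cut.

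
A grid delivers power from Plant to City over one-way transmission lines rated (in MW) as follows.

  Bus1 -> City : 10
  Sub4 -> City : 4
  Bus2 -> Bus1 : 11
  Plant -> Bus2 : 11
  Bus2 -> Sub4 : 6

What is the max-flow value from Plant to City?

Augment Plant→Bus2→Bus1→City: bottleneck 10, flow now 10.
Augment Plant→Bus2→Sub4→City: bottleneck 1, flow now 11.
No augmenting path remains; maximum flow = 11.
In the residual graph, reachable from Plant: {Plant}.
Min-cut edges: Plant→Bus2 (11); capacity 11 = 11.
This cut is saturated, so no flow can exceed 11.

11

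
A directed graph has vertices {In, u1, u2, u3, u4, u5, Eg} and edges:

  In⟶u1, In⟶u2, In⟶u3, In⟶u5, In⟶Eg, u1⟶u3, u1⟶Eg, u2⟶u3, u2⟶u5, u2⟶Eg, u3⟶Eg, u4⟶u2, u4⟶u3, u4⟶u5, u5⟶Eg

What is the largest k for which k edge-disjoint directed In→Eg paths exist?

Assign every edge capacity 1; by Menger, the answer equals the max flow.
Path In→Eg (+1); total 1.
Path In→u1→Eg (+1); total 2.
Path In→u2→Eg (+1); total 3.
Path In→u3→Eg (+1); total 4.
Path In→u5→Eg (+1); total 5.
No residual In→Eg path; max flow = 5.
Certifying cut of size 5: {In→Eg, In→u1, In→u2, In→u3, In→u5}.

5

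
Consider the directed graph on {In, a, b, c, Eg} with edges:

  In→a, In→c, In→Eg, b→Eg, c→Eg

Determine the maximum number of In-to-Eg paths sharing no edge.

Assign every edge capacity 1; by Menger, the answer equals the max flow.
Path In→Eg (+1); total 1.
Path In→c→Eg (+1); total 2.
No residual In→Eg path; max flow = 2.
Certifying cut of size 2: {In→Eg, In→c}.

2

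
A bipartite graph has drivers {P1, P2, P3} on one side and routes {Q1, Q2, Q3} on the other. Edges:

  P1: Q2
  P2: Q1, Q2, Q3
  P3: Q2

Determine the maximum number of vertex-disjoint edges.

Unit-capacity flow: source→left, listed edges, right→sink; max matching = max flow.
Augmenting path P1→Q2 (+1); matched 1.
Augmenting path P2→Q1 (+1); matched 2.
No augmenting path remains; maximum matching = 2.
König certificate: {P2, Q2} is a vertex cover of size 2 (every listed pair touches it), so no matching can be larger.

2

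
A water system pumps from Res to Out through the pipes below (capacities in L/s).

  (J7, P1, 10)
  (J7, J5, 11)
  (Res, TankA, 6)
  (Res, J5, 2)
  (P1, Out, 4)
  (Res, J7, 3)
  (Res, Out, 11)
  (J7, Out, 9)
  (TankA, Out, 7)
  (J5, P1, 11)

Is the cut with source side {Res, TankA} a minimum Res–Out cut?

Given cut capacity: 3 + 2 + 11 + 7 = 23.
Augment Res→Out: bottleneck 11, flow now 11.
Augment Res→J7→Out: bottleneck 3, flow now 14.
Augment Res→TankA→Out: bottleneck 6, flow now 20.
Augment Res→J5→P1→Out: bottleneck 2, flow now 22.
No augmenting path remains; maximum flow = 22.
In the residual graph, reachable from Res: {Res}.
Min-cut edges: Res→J7 (3), Res→J5 (2), Res→TankA (6), Res→Out (11); capacity 3 + 2 + 6 + 11 = 22.
Cut capacity 23 exceeds the max flow 22, so it is not minimum.

No — its capacity is 23, but the minimum cut has capacity 22.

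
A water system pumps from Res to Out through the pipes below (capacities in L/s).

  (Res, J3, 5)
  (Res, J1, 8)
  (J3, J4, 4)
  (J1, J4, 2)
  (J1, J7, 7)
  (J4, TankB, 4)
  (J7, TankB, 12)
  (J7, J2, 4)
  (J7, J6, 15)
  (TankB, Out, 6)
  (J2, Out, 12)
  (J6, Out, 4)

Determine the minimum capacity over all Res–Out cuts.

11

Augment Res→J3→J4→TankB→Out: bottleneck 4, flow now 4.
Augment Res→J1→J7→TankB→Out: bottleneck 2, flow now 6.
Augment Res→J1→J7→J2→Out: bottleneck 4, flow now 10.
Augment Res→J1→J7→J6→Out: bottleneck 1, flow now 11.
No augmenting path remains; maximum flow = 11.
By max-flow min-cut, the minimum cut capacity equals the max flow.
In the residual graph, reachable from Res: {Res, J3, J1, J4}.
Min-cut edges: J1→J7 (7), J4→TankB (4); capacity 7 + 4 = 11.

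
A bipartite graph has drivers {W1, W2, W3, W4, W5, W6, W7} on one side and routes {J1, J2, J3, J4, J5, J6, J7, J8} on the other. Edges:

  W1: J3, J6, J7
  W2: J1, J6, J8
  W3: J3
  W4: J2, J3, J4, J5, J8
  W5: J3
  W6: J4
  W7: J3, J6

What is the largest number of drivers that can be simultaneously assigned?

Unit-capacity flow: source→left, listed edges, right→sink; max matching = max flow.
Augmenting path W1→J3 (+1); matched 1.
Augmenting path W2→J1 (+1); matched 2.
Augmenting path W4→J2 (+1); matched 3.
Augmenting path W6→J4 (+1); matched 4.
Augmenting path W7→J6 (+1); matched 5.
Augmenting path W3→J3→W1→J7 (+1); matched 6.
No augmenting path remains; maximum matching = 6.
König certificate: {W1, W2, W4, W6, W7, J3} is a vertex cover of size 6 (every listed pair touches it), so no matching can be larger.

6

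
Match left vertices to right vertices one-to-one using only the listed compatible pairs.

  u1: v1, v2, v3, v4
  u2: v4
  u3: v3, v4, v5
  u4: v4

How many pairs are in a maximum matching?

Unit-capacity flow: source→left, listed edges, right→sink; max matching = max flow.
Augmenting path u1→v1 (+1); matched 1.
Augmenting path u2→v4 (+1); matched 2.
Augmenting path u3→v3 (+1); matched 3.
No augmenting path remains; maximum matching = 3.
König certificate: {u1, u3, v4} is a vertex cover of size 3 (every listed pair touches it), so no matching can be larger.

3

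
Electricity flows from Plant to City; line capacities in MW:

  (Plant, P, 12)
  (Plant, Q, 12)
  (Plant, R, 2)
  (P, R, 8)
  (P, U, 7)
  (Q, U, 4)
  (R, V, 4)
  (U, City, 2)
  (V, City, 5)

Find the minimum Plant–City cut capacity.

6

Augment Plant→P→U→City: bottleneck 2, flow now 2.
Augment Plant→R→V→City: bottleneck 2, flow now 4.
Augment Plant→P→R→V→City: bottleneck 2, flow now 6.
No augmenting path remains; maximum flow = 6.
By max-flow min-cut, the minimum cut capacity equals the max flow.
In the residual graph, reachable from Plant: {Plant, P, Q, R, U}.
Min-cut edges: R→V (4), U→City (2); capacity 4 + 2 = 6.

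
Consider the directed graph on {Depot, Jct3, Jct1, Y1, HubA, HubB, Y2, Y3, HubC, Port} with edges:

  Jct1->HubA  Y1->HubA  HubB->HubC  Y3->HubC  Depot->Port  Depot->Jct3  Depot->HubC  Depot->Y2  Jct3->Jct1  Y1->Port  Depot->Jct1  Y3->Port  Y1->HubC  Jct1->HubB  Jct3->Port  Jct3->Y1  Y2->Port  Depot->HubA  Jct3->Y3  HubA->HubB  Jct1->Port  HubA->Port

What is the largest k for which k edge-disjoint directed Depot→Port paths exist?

Assign every edge capacity 1; by Menger, the answer equals the max flow.
Path Depot→Port (+1); total 1.
Path Depot→Jct3→Port (+1); total 2.
Path Depot→Jct1→Port (+1); total 3.
Path Depot→HubA→Port (+1); total 4.
Path Depot→Y2→Port (+1); total 5.
No residual Depot→Port path; max flow = 5.
Certifying cut of size 5: {Depot→HubA, Depot→Jct1, Depot→Jct3, Depot→Port, Depot→Y2}.

5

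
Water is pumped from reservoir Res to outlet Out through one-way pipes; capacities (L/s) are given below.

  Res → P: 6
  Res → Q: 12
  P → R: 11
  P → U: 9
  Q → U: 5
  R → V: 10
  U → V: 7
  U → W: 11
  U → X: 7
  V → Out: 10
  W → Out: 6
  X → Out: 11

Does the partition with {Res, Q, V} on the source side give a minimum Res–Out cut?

Given cut capacity: 6 + 5 + 10 = 21.
Augment Res→P→R→V→Out: bottleneck 6, flow now 6.
Augment Res→Q→U→V→Out: bottleneck 4, flow now 10.
Augment Res→Q→U→W→Out: bottleneck 1, flow now 11.
No augmenting path remains; maximum flow = 11.
In the residual graph, reachable from Res: {Res, Q}.
Min-cut edges: Res→P (6), Q→U (5); capacity 6 + 5 = 11.
Cut capacity 21 exceeds the max flow 11, so it is not minimum.

No — its capacity is 21, but the minimum cut has capacity 11.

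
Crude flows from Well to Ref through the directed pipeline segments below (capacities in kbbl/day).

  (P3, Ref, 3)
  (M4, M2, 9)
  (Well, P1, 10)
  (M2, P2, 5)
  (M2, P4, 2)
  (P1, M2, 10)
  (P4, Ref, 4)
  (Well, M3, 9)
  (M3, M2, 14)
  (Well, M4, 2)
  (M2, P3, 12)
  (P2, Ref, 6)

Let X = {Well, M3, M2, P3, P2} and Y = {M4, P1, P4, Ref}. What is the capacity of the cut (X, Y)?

23

Edges leaving {Well, M3, M2, P3, P2}: Well→M4 (2), Well→P1 (10), M2→P4 (2), P3→Ref (3), P2→Ref (6).
Cut capacity = 2 + 10 + 2 + 3 + 6 = 23.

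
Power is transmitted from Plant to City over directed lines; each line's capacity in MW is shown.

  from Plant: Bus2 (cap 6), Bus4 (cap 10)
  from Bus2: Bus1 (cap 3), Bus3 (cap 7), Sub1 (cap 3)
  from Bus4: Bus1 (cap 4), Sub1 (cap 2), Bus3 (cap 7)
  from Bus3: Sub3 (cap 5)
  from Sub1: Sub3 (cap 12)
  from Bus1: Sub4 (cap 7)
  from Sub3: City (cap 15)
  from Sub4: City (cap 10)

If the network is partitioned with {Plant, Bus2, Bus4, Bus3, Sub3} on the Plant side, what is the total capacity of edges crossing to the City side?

Edges leaving {Plant, Bus2, Bus4, Bus3, Sub3}: Bus2→Sub1 (3), Bus2→Bus1 (3), Bus4→Sub1 (2), Bus4→Bus1 (4), Sub3→City (15).
Cut capacity = 3 + 3 + 2 + 4 + 15 = 27.

27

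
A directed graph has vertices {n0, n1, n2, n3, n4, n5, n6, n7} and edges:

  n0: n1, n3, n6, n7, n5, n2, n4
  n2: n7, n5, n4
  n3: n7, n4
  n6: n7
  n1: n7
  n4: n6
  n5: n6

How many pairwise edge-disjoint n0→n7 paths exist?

5

Assign every edge capacity 1; by Menger, the answer equals the max flow.
Path n0→n7 (+1); total 1.
Path n0→n1→n7 (+1); total 2.
Path n0→n2→n7 (+1); total 3.
Path n0→n3→n7 (+1); total 4.
Path n0→n6→n7 (+1); total 5.
No residual n0→n7 path; max flow = 5.
Certifying cut of size 5: {n0→n1, n0→n2, n0→n3, n0→n7, n6→n7}.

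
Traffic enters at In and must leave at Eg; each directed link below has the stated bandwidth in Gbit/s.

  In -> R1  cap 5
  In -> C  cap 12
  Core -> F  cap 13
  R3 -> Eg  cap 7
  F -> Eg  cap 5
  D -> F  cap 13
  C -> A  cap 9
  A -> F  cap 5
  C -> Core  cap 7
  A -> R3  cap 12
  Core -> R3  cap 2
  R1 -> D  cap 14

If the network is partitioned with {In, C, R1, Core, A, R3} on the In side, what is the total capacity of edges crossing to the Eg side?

39

Edges leaving {In, C, R1, Core, A, R3}: R1→D (14), Core→F (13), A→F (5), R3→Eg (7).
Cut capacity = 14 + 13 + 5 + 7 = 39.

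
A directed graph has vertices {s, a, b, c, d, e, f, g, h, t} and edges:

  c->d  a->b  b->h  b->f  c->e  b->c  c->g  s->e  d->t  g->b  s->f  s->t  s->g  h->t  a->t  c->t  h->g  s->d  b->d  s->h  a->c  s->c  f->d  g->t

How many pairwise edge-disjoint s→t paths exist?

Assign every edge capacity 1; by Menger, the answer equals the max flow.
Path s→t (+1); total 1.
Path s→c→t (+1); total 2.
Path s→d→t (+1); total 3.
Path s→g→t (+1); total 4.
Path s→h→t (+1); total 5.
No residual s→t path; max flow = 5.
Certifying cut of size 5: {d→t, s→c, s→g, s→h, s→t}.

5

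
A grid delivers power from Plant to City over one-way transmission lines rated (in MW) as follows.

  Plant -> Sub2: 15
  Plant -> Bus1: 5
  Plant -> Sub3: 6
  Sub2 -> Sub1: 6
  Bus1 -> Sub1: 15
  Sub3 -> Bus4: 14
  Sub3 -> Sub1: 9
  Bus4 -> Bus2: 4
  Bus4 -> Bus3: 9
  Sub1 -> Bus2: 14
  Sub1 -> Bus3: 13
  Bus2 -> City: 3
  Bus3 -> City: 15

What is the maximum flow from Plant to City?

17

Augment Plant→Sub2→Sub1→Bus2→City: bottleneck 3, flow now 3.
Augment Plant→Sub2→Sub1→Bus3→City: bottleneck 3, flow now 6.
Augment Plant→Bus1→Sub1→Bus3→City: bottleneck 5, flow now 11.
Augment Plant→Sub3→Bus4→Bus3→City: bottleneck 6, flow now 17.
No augmenting path remains; maximum flow = 17.
In the residual graph, reachable from Plant: {Plant, Sub2}.
Min-cut edges: Plant→Bus1 (5), Plant→Sub3 (6), Sub2→Sub1 (6); capacity 5 + 6 + 6 = 17.
This cut is saturated, so no flow can exceed 17.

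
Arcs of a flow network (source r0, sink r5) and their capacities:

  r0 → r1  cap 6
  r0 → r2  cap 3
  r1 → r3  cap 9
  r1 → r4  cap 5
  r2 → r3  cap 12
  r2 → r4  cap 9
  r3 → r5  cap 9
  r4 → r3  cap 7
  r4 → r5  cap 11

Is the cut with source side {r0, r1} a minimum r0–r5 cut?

Given cut capacity: 3 + 9 + 5 = 17.
Augment r0→r1→r3→r5: bottleneck 6, flow now 6.
Augment r0→r2→r3→r5: bottleneck 3, flow now 9.
No augmenting path remains; maximum flow = 9.
In the residual graph, reachable from r0: {r0}.
Min-cut edges: r0→r1 (6), r0→r2 (3); capacity 6 + 3 = 9.
Cut capacity 17 exceeds the max flow 9, so it is not minimum.

No — its capacity is 17, but the minimum cut has capacity 9.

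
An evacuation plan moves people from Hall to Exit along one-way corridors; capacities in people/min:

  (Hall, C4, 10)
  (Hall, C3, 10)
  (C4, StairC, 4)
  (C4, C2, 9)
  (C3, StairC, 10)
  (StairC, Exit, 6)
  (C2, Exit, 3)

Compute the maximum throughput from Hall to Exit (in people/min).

Augment Hall→C4→StairC→Exit: bottleneck 4, flow now 4.
Augment Hall→C4→C2→Exit: bottleneck 3, flow now 7.
Augment Hall→C3→StairC→Exit: bottleneck 2, flow now 9.
No augmenting path remains; maximum flow = 9.
In the residual graph, reachable from Hall: {Hall, C4, C3, StairC, C2}.
Min-cut edges: StairC→Exit (6), C2→Exit (3); capacity 6 + 3 = 9.
This cut is saturated, so no flow can exceed 9.

9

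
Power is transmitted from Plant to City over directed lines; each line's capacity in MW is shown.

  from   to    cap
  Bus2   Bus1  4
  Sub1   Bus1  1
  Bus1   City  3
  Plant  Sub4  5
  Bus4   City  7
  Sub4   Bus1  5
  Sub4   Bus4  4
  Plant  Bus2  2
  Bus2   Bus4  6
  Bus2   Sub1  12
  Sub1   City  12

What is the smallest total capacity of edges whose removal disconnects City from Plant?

7

Augment Plant→Bus2→Sub1→City: bottleneck 2, flow now 2.
Augment Plant→Sub4→Bus4→City: bottleneck 4, flow now 6.
Augment Plant→Sub4→Bus1→City: bottleneck 1, flow now 7.
No augmenting path remains; maximum flow = 7.
By max-flow min-cut, the minimum cut capacity equals the max flow.
In the residual graph, reachable from Plant: {Plant}.
Min-cut edges: Plant→Bus2 (2), Plant→Sub4 (5); capacity 2 + 5 = 7.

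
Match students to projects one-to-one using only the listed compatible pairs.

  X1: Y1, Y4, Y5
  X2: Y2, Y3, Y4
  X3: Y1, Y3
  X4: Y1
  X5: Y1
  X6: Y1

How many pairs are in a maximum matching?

4

Unit-capacity flow: source→left, listed edges, right→sink; max matching = max flow.
Augmenting path X1→Y1 (+1); matched 1.
Augmenting path X2→Y2 (+1); matched 2.
Augmenting path X3→Y3 (+1); matched 3.
Augmenting path X4→Y1→X1→Y4 (+1); matched 4.
No augmenting path remains; maximum matching = 4.
König certificate: {X1, X2, X3, Y1} is a vertex cover of size 4 (every listed pair touches it), so no matching can be larger.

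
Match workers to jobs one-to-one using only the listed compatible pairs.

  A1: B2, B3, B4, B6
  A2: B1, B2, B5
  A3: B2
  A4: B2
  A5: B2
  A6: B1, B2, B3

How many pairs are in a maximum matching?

4

Unit-capacity flow: source→left, listed edges, right→sink; max matching = max flow.
Augmenting path A1→B2 (+1); matched 1.
Augmenting path A2→B1 (+1); matched 2.
Augmenting path A6→B3 (+1); matched 3.
Augmenting path A3→B2→A1→B4 (+1); matched 4.
No augmenting path remains; maximum matching = 4.
König certificate: {A1, A2, A6, B2} is a vertex cover of size 4 (every listed pair touches it), so no matching can be larger.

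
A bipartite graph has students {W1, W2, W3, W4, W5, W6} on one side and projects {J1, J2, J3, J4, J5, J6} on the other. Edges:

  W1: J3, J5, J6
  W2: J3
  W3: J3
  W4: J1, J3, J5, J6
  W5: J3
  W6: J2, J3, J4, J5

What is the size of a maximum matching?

Unit-capacity flow: source→left, listed edges, right→sink; max matching = max flow.
Augmenting path W1→J3 (+1); matched 1.
Augmenting path W4→J1 (+1); matched 2.
Augmenting path W6→J2 (+1); matched 3.
Augmenting path W2→J3→W1→J5 (+1); matched 4.
No augmenting path remains; maximum matching = 4.
König certificate: {W1, W4, W6, J3} is a vertex cover of size 4 (every listed pair touches it), so no matching can be larger.

4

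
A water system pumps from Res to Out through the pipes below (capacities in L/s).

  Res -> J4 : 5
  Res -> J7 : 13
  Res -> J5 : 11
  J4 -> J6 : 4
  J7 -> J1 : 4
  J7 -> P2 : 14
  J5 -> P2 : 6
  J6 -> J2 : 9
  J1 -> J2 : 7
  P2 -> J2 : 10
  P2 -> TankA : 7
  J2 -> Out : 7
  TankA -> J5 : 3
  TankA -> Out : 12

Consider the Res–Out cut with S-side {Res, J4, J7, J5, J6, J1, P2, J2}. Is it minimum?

Given cut capacity: 7 + 7 = 14.
Augment Res→J4→J6→J2→Out: bottleneck 4, flow now 4.
Augment Res→J7→J1→J2→Out: bottleneck 3, flow now 7.
Augment Res→J7→P2→TankA→Out: bottleneck 7, flow now 14.
No augmenting path remains; maximum flow = 14.
Cut capacity 14 equals the max flow, so it is a minimum cut.

Yes — it is a minimum cut (capacity 14).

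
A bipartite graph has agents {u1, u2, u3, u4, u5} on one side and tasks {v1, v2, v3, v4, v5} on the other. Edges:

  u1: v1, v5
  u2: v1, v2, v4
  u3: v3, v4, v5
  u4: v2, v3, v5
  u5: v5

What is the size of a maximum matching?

5

Unit-capacity flow: source→left, listed edges, right→sink; max matching = max flow.
Augmenting path u1→v1 (+1); matched 1.
Augmenting path u2→v2 (+1); matched 2.
Augmenting path u3→v3 (+1); matched 3.
Augmenting path u4→v5 (+1); matched 4.
Augmenting path u5→v5→u4→v2→u2→v4 (+1); matched 5.
No augmenting path remains; maximum matching = 5.
König certificate: {u1, u2, u3, u4, u5} is a vertex cover of size 5 (every listed pair touches it), so no matching can be larger.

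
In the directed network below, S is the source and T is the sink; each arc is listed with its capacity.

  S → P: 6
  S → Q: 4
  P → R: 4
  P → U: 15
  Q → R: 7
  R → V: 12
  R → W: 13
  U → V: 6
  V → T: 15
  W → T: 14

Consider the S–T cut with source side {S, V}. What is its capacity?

25

Edges leaving {S, V}: S→P (6), S→Q (4), V→T (15).
Cut capacity = 6 + 4 + 15 = 25.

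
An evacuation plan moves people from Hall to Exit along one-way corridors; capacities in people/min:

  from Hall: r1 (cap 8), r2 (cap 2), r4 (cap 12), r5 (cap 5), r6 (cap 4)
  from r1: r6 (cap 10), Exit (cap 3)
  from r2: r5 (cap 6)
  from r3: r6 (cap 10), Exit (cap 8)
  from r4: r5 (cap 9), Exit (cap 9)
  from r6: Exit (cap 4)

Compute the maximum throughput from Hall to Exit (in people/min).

Augment Hall→r1→Exit: bottleneck 3, flow now 3.
Augment Hall→r4→Exit: bottleneck 9, flow now 12.
Augment Hall→r6→Exit: bottleneck 4, flow now 16.
No augmenting path remains; maximum flow = 16.
In the residual graph, reachable from Hall: {Hall, r1, r2, r4, r5, r6}.
Min-cut edges: r1→Exit (3), r4→Exit (9), r6→Exit (4); capacity 3 + 9 + 4 = 16.
This cut is saturated, so no flow can exceed 16.

16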